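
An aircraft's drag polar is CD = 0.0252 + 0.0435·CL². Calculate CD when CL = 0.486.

CD = 0.0355

CD = 0.0252 + 0.0435 × 0.486² = 0.0252 + 0.01027 = 0.0355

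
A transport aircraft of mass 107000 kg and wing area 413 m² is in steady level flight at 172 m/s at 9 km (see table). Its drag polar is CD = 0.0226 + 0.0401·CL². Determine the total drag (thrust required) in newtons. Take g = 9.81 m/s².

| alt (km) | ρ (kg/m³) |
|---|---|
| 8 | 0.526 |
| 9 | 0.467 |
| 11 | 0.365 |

D = 80000 N

At 9 km, from the table: ρ = 0.467 kg/m³.
In steady level flight, lift balances weight: W = mg = 107000 × 9.81 = 1.0497×10^6 N.
q = ½ρv² = ½ × 0.467 × 172² = 6908 Pa.
CL = 2W/(ρv²S) = 2×1.0497×10^6/(0.467×172²×413) = 0.3679.
CD = 0.0226 + 0.0401 × 0.3679² = 0.02803.
D = q·S·CD = 6908 × 413 × 0.02803 = 79960 N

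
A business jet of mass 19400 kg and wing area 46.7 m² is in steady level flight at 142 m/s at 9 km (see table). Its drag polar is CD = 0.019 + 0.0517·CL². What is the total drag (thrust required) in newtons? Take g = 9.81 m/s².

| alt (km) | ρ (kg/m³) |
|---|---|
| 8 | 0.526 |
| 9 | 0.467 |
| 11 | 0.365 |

D = 12700 N

At 9 km, from the table: ρ = 0.467 kg/m³.
In steady level flight, lift balances weight: W = mg = 19400 × 9.81 = 1.9031×10^5 N.
Dynamic pressure q = 0.5 × 0.467 × 142² = 4708 Pa.
CL = 2W/(ρv²S) = 2×1.9031×10^5/(0.467×142²×46.7) = 0.8655.
CD = 0.019 + 0.0517 × 0.8655² = 0.05773.
D = q·S·CD = 4708 × 46.7 × 0.05773 = 12690 N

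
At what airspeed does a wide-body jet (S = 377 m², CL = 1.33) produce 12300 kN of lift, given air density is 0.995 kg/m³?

L = ½ρv²S·CL ⇒ v = √(2L/(ρ·S·CL))
v = √(2 × 1.23×10^7 / (0.995 × 377 × 1.33)) = √49310 = 222 m/s

v = 222 m/s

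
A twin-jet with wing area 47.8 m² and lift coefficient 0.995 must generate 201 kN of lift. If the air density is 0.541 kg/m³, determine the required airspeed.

L = ½ρv²S·CL ⇒ v = √(2L/(ρ·S·CL))
v = √(2 × 2.01×10^5 / (0.541 × 47.8 × 0.995)) = √15620 = 125 m/s

v = 125 m/s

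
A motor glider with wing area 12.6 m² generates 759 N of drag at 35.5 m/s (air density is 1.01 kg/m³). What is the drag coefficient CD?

CD = 0.0947

From D = ½ρv²S·CD, rearranging gives CD = 2D/(ρv²S).
CD = 2 × 759 / (1.01 × 35.5² × 12.6) = 0.0947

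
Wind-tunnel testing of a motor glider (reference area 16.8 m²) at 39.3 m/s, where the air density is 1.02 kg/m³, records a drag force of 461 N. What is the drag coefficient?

CD = 0.0348

From D = ½ρv²S·CD, rearranging gives CD = 2D/(ρv²S).
CD = 2 × 461 / (1.02 × 39.3² × 16.8) = 0.0348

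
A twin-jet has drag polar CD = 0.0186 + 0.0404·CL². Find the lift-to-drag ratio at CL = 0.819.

CD = 0.0186 + 0.0404 × 0.819² = 0.0457
L/D = CL/CD = 0.819 / 0.0457 = 17.9

L/D = 17.9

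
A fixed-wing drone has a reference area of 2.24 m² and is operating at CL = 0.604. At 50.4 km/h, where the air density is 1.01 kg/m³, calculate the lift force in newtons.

Convert speed: v = 50.4 km/h ÷ 3.6 = 14 m/s.
L = ½ρv²S·CL = ½ × 1.01 × 14² × 2.24 × 0.604 = 134 N

L = 134 N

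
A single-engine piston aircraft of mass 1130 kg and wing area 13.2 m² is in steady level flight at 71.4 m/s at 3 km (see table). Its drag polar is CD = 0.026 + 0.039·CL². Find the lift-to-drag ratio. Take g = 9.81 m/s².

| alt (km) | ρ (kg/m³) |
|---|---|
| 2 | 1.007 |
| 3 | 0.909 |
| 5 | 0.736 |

At 3 km, from the table: ρ = 0.909 kg/m³.
Weight W = mg = 1130 × 9.81 = 11085 N; in level flight L = W.
Dynamic pressure q = 0.5 × 0.909 × 71.4² = 2317 Pa.
Required CL = L/(qS) = 11085/(2317·13.2) = 0.3624.
CD = 0.026 + 0.039 × 0.3624² = 0.03112.
L/D = CL/CD = 0.3624 / 0.03112 = 11.6

L/D = 11.6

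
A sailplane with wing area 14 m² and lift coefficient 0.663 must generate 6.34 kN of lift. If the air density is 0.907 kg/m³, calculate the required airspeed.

v = 38.8 m/s

L = ½ρv²S·CL ⇒ v = √(2L/(ρ·S·CL))
v = √(2 × 6340 / (0.907 × 14 × 0.663)) = √1506 = 38.8 m/s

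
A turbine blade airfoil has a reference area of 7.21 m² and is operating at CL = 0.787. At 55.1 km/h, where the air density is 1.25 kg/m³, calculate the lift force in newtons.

Convert speed: v = 55.1 km/h ÷ 3.6 = 15.31 m/s.
Dynamic pressure q = ½ρv² = ½ × 1.25 × 15.31² = 146.4 Pa.
L = q·S·CL = 146.4 × 7.21 × 0.787 = 831 N

L = 831 N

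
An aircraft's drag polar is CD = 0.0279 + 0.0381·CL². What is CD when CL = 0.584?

CD = 0.0409

CD = 0.0279 + 0.0381 × 0.584² = 0.0279 + 0.01299 = 0.0409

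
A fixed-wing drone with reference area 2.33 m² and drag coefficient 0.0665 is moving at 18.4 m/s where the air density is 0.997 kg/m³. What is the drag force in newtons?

D = ½ρv²S·CD = ½ × 0.997 × 18.4² × 2.33 × 0.0665 = 26.2 N

D = 26.2 N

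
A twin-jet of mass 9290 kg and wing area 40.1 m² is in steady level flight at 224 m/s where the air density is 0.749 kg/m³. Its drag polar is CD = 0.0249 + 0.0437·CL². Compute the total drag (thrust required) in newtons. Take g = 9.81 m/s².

Weight W = mg = 9290 × 9.81 = 91135 N; in level flight L = W.
Dynamic pressure q = 0.5 × 0.749 × 224² = 18790 Pa.
CL = W/(q·S) = 91135 / (18790 × 40.1) = 0.1209.
CD = 0.0249 + 0.0437 × 0.1209² = 0.02554.
D = q·S·CD = 18790 × 40.1 × 0.02554 = 19240 N

D = 19200 N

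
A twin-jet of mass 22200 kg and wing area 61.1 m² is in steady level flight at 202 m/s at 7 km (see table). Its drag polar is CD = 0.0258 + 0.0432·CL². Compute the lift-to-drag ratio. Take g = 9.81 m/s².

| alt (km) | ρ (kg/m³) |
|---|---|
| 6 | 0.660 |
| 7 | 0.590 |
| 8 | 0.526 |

At 7 km, from the table: ρ = 0.590 kg/m³.
In steady level flight, lift balances weight: W = mg = 22200 × 9.81 = 2.1778×10^5 N.
Dynamic pressure q = 0.5 × 0.59 × 202² = 12040 Pa.
Required CL = L/(qS) = 2.1778×10^5/(12040·61.1) = 0.2961.
CD = 0.0258 + 0.0432 × 0.2961² = 0.02959.
L/D = CL/CD = 0.2961 / 0.02959 = 10

L/D = 10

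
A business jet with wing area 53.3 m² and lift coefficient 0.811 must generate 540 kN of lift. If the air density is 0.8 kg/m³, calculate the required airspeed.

v = 177 m/s

L = ½ρv²S·CL ⇒ v = √(2L/(ρ·S·CL))
v = √(2 × 5.4×10^5 / (0.8 × 53.3 × 0.811)) = √31230 = 177 m/s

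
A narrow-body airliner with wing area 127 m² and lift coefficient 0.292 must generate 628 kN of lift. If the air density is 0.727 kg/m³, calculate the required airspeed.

v = 216 m/s

L = ½ρv²S·CL ⇒ v = √(2L/(ρ·S·CL))
v = √(2 × 6.28×10^5 / (0.727 × 127 × 0.292)) = √46590 = 216 m/s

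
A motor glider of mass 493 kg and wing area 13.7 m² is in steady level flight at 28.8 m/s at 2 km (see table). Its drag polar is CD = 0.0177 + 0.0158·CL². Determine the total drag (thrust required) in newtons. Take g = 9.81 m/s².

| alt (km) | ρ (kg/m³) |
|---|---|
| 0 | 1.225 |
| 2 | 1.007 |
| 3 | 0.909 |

D = 166 N

At 2 km, from the table: ρ = 1.007 kg/m³.
Weight W = mg = 493 × 9.81 = 4836.3 N; in level flight L = W.
Dynamic pressure q = 0.5 × 1.007 × 28.8² = 417.6 Pa.
CL = 2W/(ρv²S) = 2×4836.3/(1.007×28.8²×13.7) = 0.8453.
CD = 0.0177 + 0.0158 × 0.8453² = 0.02899.
D = q·S·CD = 417.6 × 13.7 × 0.02899 = 165.9 N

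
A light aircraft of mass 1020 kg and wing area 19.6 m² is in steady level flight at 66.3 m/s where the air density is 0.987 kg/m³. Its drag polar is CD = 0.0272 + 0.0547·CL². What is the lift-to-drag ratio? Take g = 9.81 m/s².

L/D = 7.79

In steady level flight, lift balances weight: W = mg = 1020 × 9.81 = 10006 N.
q = ½ρv² = ½ × 0.987 × 66.3² = 2169 Pa.
CL = 2W/(ρv²S) = 2×10006/(0.987×66.3²×19.6) = 0.2353.
CD = 0.0272 + 0.0547 × 0.2353² = 0.03023.
L/D = CL/CD = 0.2353 / 0.03023 = 7.79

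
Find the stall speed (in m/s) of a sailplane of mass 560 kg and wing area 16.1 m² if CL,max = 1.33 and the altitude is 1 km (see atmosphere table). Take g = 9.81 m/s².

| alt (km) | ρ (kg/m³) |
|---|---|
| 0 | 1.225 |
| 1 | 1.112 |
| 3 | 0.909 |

V_stall = 21.5 m/s

At 1 km, from the table: ρ = 1.112 kg/m³.
Stall occurs when L = W at CL,max. W = mg = 560 × 9.81 = 5494 N.
From L = ½ρV²S·CL,max = W: V_stall = √(2W/(ρSCL,max)) = √(2·5494/(1.112·16.1·1.33))
V_stall = √461.4 = 21.5 m/s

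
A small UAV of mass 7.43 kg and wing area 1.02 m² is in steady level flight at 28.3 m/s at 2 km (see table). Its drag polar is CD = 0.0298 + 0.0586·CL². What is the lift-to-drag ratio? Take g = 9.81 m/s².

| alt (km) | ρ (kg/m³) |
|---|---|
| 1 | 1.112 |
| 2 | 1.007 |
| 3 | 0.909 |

L/D = 5.6

At 2 km, from the table: ρ = 1.007 kg/m³.
In steady level flight, lift balances weight: W = mg = 7.43 × 9.81 = 72.888 N.
Dynamic pressure q = 0.5 × 1.007 × 28.3² = 403.2 Pa.
CL = W/(q·S) = 72.888 / (403.2 × 1.02) = 0.1772.
CD = 0.0298 + 0.0586 × 0.1772² = 0.03164.
L/D = CL/CD = 0.1772 / 0.03164 = 5.6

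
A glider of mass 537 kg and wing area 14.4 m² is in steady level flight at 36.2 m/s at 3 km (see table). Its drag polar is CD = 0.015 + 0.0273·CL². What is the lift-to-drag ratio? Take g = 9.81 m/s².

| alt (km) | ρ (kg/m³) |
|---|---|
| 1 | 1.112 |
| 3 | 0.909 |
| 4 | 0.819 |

L/D = 24.3

At 3 km, from the table: ρ = 0.909 kg/m³.
Weight W = mg = 537 × 9.81 = 5268 N; in level flight L = W.
q = ½ρv² = ½ × 0.909 × 36.2² = 595.6 Pa.
CL = W/(q·S) = 5268 / (595.6 × 14.4) = 0.6142.
CD = 0.015 + 0.0273 × 0.6142² = 0.0253.
L/D = CL/CD = 0.6142 / 0.0253 = 24.3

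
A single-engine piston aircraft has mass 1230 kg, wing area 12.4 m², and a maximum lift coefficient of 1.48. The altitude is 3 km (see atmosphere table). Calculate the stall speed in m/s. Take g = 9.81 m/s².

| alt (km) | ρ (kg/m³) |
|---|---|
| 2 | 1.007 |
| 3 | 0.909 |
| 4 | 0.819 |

At 3 km, from the table: ρ = 0.909 kg/m³.
Stall occurs when L = W at CL,max. W = mg = 1230 × 9.81 = 12070 N.
V_stall = √(2W/(ρ·S·CL,max)) = √(2 × 12070 / (0.909 × 12.4 × 1.48))
V_stall = √1447 = 38 m/s

V_stall = 38 m/s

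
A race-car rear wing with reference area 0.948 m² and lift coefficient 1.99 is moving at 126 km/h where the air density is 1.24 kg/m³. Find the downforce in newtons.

Convert speed: v = 126 km/h ÷ 3.6 = 35 m/s.
Dynamic pressure q = ½ρv² = ½ × 1.24 × 35² = 759.5 Pa.
L = q·S·CL = 759.5 × 0.948 × 1.99 = 1430 N

L = 1430 N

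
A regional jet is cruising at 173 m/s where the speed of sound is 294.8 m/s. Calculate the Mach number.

M = v/a = 173 / 294.8 = 0.587

M = 0.587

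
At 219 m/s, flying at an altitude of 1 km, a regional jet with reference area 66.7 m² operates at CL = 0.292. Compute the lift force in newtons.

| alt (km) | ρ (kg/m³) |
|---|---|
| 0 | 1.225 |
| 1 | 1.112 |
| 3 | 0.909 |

L = 5.19×10^5 N

At 1 km, from the table: ρ = 1.112 kg/m³.
Dynamic pressure q = ½ρv² = ½ × 1.112 × 219² = 26670 Pa.
L = q·S·CL = 26670 × 66.7 × 0.292 = 5.19×10^5 N ≈ 519 kN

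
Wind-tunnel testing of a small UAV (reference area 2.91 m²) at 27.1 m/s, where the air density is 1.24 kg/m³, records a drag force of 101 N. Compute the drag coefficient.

From D = ½ρv²S·CD, rearranging gives CD = 2D/(ρv²S).
CD = 2 × 101 / (1.24 × 27.1² × 2.91) = 0.0762

CD = 0.0762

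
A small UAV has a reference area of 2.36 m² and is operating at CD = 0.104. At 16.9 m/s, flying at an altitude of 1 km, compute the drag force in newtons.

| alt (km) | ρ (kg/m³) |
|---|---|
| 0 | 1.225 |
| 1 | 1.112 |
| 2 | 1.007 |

D = 39 N

At 1 km, from the table: ρ = 1.112 kg/m³.
D = ½ρv²S·CD = ½ × 1.112 × 16.9² × 2.36 × 0.104 = 39 N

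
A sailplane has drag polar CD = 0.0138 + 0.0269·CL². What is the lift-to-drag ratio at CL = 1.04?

L/D = 24.2

CD = 0.0138 + 0.0269 × 1.04² = 0.0429
L/D = CL/CD = 1.04 / 0.0429 = 24.2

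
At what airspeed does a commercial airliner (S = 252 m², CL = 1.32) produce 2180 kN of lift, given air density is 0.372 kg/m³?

v = 188 m/s

L = ½ρv²S·CL ⇒ v = √(2L/(ρ·S·CL))
v = √(2 × 2.18×10^6 / (0.372 × 252 × 1.32)) = √35230 = 188 m/s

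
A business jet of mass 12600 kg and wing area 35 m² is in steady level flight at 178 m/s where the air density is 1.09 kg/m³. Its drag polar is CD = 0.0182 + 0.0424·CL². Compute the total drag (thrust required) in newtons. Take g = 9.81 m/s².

Weight W = mg = 12600 × 9.81 = 1.2361×10^5 N; in level flight L = W.
q = ½ρv² = ½ × 1.09 × 178² = 17270 Pa.
Required CL = L/(qS) = 1.2361×10^5/(17270·35) = 0.2045.
CD = 0.0182 + 0.0424 × 0.2045² = 0.01997.
D = q·S·CD = 17270 × 35 × 0.01997 = 12070 N

D = 12100 N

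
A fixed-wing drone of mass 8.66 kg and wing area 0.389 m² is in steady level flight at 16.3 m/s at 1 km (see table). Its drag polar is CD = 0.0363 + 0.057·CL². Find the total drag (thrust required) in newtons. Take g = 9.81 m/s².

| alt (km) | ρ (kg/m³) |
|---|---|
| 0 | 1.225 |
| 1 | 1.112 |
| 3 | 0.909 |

D = 9.24 N

At 1 km, from the table: ρ = 1.112 kg/m³.
Weight W = mg = 8.66 × 9.81 = 84.955 N; in level flight L = W.
Dynamic pressure q = 0.5 × 1.112 × 16.3² = 147.7 Pa.
Required CL = L/(qS) = 84.955/(147.7·0.389) = 1.478.
CD = 0.0363 + 0.057 × 1.478² = 0.1609.
D = q·S·CD = 147.7 × 0.389 × 0.1609 = 9.245 N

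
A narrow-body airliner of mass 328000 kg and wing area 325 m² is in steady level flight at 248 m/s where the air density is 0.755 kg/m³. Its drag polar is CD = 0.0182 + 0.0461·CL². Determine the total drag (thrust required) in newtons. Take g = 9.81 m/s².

D = 2.01×10^5 N

Level flight ⇒ L = W = m·g = 328000 × 9.81 = 3.2177×10^6 N.
q = ½ρv² = ½ × 0.755 × 248² = 23220 Pa.
CL = 2W/(ρv²S) = 2×3.2177×10^6/(0.755×248²×325) = 0.4264.
CD = 0.0182 + 0.0461 × 0.4264² = 0.02658.
D = q·S·CD = 23220 × 325 × 0.02658 = 2.006×10^5 N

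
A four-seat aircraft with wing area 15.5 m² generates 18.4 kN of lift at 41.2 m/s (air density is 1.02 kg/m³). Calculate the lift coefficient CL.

CL = 1.37

From L = ½ρv²S·CL, rearranging gives CL = 2L/(ρv²S).
CL = 2 × 18400 / (1.02 × 41.2² × 15.5) = 1.37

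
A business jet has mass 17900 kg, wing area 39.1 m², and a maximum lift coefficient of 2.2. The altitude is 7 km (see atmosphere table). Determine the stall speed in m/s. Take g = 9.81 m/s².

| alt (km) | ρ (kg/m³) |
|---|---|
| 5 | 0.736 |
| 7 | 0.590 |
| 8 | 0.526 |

V_stall = 83.2 m/s

At 7 km, from the table: ρ = 0.590 kg/m³.
Weight W = mg = 17900 × 9.81 = 1.756×10^5 N.
V_stall = √(2W/(ρ·S·CL,max)) = √(2 × 1.756×10^5 / (0.59 × 39.1 × 2.2))
V_stall = √6920 = 83.2 m/s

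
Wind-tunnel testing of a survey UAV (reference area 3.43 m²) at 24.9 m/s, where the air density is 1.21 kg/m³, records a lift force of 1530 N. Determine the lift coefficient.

CL = 1.19

From L = ½ρv²S·CL, rearranging gives CL = 2L/(ρv²S).
CL = 2 × 1530 / (1.21 × 24.9² × 3.43) = 1.19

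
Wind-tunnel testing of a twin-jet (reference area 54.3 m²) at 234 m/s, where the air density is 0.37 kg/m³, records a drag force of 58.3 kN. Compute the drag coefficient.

CD = 0.106

From D = ½ρv²S·CD, rearranging gives CD = 2D/(ρv²S).
CD = 2 × 58300 / (0.37 × 234² × 54.3) = 0.106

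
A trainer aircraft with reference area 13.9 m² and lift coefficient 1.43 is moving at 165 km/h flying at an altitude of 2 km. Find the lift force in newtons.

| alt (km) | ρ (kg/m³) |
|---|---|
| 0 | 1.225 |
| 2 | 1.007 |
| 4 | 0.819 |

L = 21000 N

At 2 km, from the table: ρ = 1.007 kg/m³.
Convert speed: v = 165 km/h ÷ 3.6 = 45.83 m/s.
Dynamic pressure q = ½ρv² = ½ × 1.007 × 45.83² = 1058 Pa.
L = q·S·CL = 1058 × 13.9 × 1.43 = 21000 N ≈ 21 kN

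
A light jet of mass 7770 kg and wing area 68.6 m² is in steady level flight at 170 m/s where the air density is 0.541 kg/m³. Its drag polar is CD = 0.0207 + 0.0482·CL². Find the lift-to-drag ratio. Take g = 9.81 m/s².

In steady level flight, lift balances weight: W = mg = 7770 × 9.81 = 76224 N.
Dynamic pressure q = 0.5 × 0.541 × 170² = 7817 Pa.
CL = 2W/(ρv²S) = 2×76224/(0.541×170²×68.6) = 0.1421.
CD = 0.0207 + 0.0482 × 0.1421² = 0.02167.
L/D = CL/CD = 0.1421 / 0.02167 = 6.56

L/D = 6.56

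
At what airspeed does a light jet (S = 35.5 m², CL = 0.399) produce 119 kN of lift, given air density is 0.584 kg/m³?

L = ½ρv²S·CL ⇒ v = √(2L/(ρ·S·CL))
v = √(2 × 1.19×10^5 / (0.584 × 35.5 × 0.399)) = √28770 = 170 m/s

v = 170 m/s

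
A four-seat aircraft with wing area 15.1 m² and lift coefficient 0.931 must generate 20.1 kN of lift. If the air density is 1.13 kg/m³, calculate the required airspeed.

v = 50.3 m/s

L = ½ρv²S·CL ⇒ v = √(2L/(ρ·S·CL))
v = √(2 × 20100 / (1.13 × 15.1 × 0.931)) = √2531 = 50.3 m/s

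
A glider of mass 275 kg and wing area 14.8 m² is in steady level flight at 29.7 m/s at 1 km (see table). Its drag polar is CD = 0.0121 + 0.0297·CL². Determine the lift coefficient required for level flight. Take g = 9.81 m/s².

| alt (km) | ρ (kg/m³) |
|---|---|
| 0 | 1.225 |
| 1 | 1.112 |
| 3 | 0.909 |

CL = 0.372

At 1 km, from the table: ρ = 1.112 kg/m³.
Weight W = mg = 275 × 9.81 = 2697.8 N; in level flight L = W.
Dynamic pressure q = 0.5 × 1.112 × 29.7² = 490.4 Pa.
Required CL = L/(qS) = 2697.8/(490.4·14.8) = 0.3717.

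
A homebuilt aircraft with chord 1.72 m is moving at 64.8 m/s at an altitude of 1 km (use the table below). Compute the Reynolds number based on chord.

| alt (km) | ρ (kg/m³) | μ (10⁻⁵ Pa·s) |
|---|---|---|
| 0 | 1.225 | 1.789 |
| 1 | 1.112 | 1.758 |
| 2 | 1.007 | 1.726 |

At 1 km, from the table: ρ = 1.112 kg/m³, μ = 1.758×10⁻⁵ Pa·s.
Re = ρ·v·c/μ = 1.112 × 64.8 × 1.72 / (1.758×10⁻⁵) = 7.05×10^6

Re = 7.05×10^6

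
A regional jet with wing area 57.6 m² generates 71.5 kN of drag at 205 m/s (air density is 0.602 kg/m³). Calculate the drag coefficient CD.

From D = ½ρv²S·CD, rearranging gives CD = 2D/(ρv²S).
CD = 2 × 71500 / (0.602 × 205² × 57.6) = 0.0981

CD = 0.0981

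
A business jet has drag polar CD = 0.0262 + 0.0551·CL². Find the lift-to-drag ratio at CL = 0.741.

CD = 0.0262 + 0.0551 × 0.741² = 0.05645
L/D = CL/CD = 0.741 / 0.05645 = 13.1

L/D = 13.1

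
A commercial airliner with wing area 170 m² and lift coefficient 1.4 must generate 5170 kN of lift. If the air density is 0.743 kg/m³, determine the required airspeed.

L = ½ρv²S·CL ⇒ v = √(2L/(ρ·S·CL))
v = √(2 × 5.17×10^6 / (0.743 × 170 × 1.4)) = √58470 = 242 m/s

v = 242 m/s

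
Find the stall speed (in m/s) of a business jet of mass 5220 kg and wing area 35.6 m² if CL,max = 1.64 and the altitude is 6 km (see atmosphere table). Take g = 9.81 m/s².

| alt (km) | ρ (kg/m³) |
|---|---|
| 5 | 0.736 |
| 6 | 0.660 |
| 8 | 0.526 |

At 6 km, from the table: ρ = 0.660 kg/m³.
Stall occurs when L = W at CL,max. W = mg = 5220 × 9.81 = 51210 N.
V_stall = √(2W/(ρ·S·CL,max)) = √(2 × 51210 / (0.66 × 35.6 × 1.64))
V_stall = √2658 = 51.6 m/s

V_stall = 51.6 m/s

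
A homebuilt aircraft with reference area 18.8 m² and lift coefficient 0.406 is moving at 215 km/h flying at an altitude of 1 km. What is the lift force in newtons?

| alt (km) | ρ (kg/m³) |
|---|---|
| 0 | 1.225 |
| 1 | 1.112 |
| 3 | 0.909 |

L = 15100 N

At 1 km, from the table: ρ = 1.112 kg/m³.
Convert speed: v = 215 km/h ÷ 3.6 = 59.72 m/s.
Dynamic pressure q = ½ρv² = ½ × 1.112 × 59.72² = 1983 Pa.
L = q·S·CL = 1983 × 18.8 × 0.406 = 15100 N ≈ 15.1 kN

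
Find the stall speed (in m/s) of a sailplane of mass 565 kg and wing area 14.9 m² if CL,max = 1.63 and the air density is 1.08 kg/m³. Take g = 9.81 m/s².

At stall, lift equals weight: L = W = m·g = 565 × 9.81 = 5543 N.
V_stall = √(2W/(ρ·S·CL,max)) = √(2 × 5543 / (1.08 × 14.9 × 1.63))
V_stall = √422.6 = 20.6 m/s

V_stall = 20.6 m/s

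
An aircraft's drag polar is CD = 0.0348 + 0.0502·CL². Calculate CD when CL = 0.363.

CD = 0.0348 + 0.0502 × 0.363² = 0.0348 + 0.006615 = 0.0414

CD = 0.0414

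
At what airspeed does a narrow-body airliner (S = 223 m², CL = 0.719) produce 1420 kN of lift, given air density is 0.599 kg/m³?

v = 172 m/s

L = ½ρv²S·CL ⇒ v = √(2L/(ρ·S·CL))
v = √(2 × 1.42×10^6 / (0.599 × 223 × 0.719)) = √29570 = 172 m/s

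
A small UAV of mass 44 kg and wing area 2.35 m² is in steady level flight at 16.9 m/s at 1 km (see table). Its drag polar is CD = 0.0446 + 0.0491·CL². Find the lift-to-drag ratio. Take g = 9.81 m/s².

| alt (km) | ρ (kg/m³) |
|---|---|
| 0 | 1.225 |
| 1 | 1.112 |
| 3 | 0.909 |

L/D = 10.5

At 1 km, from the table: ρ = 1.112 kg/m³.
Level flight ⇒ L = W = m·g = 44 × 9.81 = 431.64 N.
q = ½ρv² = ½ × 1.112 × 16.9² = 158.8 Pa.
CL = W/(q·S) = 431.64 / (158.8 × 2.35) = 1.157.
CD = 0.0446 + 0.0491 × 1.157² = 0.1103.
L/D = CL/CD = 1.157 / 0.1103 = 10.5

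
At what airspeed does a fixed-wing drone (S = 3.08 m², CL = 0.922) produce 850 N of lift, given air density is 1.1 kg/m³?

L = ½ρv²S·CL ⇒ v = √(2L/(ρ·S·CL))
v = √(2 × 850 / (1.1 × 3.08 × 0.922)) = √544.2 = 23.3 m/s

v = 23.3 m/s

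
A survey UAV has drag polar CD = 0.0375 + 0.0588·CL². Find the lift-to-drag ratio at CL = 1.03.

L/D = 10.3

CD = 0.0375 + 0.0588 × 1.03² = 0.09988
L/D = CL/CD = 1.03 / 0.09988 = 10.3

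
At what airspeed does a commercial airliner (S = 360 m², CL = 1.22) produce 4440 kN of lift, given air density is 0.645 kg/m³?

L = ½ρv²S·CL ⇒ v = √(2L/(ρ·S·CL))
v = √(2 × 4.44×10^6 / (0.645 × 360 × 1.22)) = √31350 = 177 m/s

v = 177 m/s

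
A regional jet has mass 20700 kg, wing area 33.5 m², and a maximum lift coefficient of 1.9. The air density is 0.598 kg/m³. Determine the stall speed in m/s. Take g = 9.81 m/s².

V_stall = 103 m/s

At stall, lift equals weight: L = W = m·g = 20700 × 9.81 = 2.031×10^5 N.
V_stall = √(2W/(ρ·S·CL,max)) = √(2 × 2.031×10^5 / (0.598 × 33.5 × 1.9))
V_stall = √10670 = 103 m/s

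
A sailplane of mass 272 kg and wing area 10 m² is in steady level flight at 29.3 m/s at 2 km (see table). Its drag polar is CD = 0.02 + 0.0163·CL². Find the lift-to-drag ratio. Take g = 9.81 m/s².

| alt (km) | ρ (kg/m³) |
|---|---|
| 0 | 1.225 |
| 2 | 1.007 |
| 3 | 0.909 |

L/D = 23.6

At 2 km, from the table: ρ = 1.007 kg/m³.
In steady level flight, lift balances weight: W = mg = 272 × 9.81 = 2668.3 N.
q = ½ρv² = ½ × 1.007 × 29.3² = 432.2 Pa.
CL = W/(q·S) = 2668.3 / (432.2 × 10) = 0.6173.
CD = 0.02 + 0.0163 × 0.6173² = 0.02621.
L/D = CL/CD = 0.6173 / 0.02621 = 23.6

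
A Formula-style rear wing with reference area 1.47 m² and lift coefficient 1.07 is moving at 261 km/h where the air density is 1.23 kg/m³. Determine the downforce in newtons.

Convert speed: v = 261 km/h ÷ 3.6 = 72.5 m/s.
Dynamic pressure q = ½ρv² = ½ × 1.23 × 72.5² = 3233 Pa.
L = q·S·CL = 3233 × 1.47 × 1.07 = 5080 N ≈ 5.08 kN

L = 5080 N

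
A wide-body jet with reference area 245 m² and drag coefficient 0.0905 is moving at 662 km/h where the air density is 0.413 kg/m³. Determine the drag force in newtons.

D = 1.55×10^5 N

Convert speed: v = 662 km/h ÷ 3.6 = 183.9 m/s.
D = ½ρv²S·CD = ½ × 0.413 × 183.9² × 245 × 0.0905 = 1.55×10^5 N ≈ 155 kN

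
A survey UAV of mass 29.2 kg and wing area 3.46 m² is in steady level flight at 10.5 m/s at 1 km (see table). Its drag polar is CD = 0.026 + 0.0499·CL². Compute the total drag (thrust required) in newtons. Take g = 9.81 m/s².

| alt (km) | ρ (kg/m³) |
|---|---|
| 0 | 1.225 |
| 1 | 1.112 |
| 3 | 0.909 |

At 1 km, from the table: ρ = 1.112 kg/m³.
Level flight ⇒ L = W = m·g = 29.2 × 9.81 = 286.45 N.
q = ½ρv² = ½ × 1.112 × 10.5² = 61.3 Pa.
CL = W/(q·S) = 286.45 / (61.3 × 3.46) = 1.351.
CD = 0.026 + 0.0499 × 1.351² = 0.117.
D = q·S·CD = 61.3 × 3.46 × 0.117 = 24.82 N

D = 24.8 N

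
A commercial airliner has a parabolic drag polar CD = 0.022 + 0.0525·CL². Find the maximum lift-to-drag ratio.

(L/D)max = 14.7

For CD = CD0 + K·CL², (L/D)max occurs at CL* = √(CD0/K) and equals 1/(2√(K·CD0)).
(L/D)max = 1/(2√(0.0525 × 0.022)) = 1/(2 × 0.03399) = 14.7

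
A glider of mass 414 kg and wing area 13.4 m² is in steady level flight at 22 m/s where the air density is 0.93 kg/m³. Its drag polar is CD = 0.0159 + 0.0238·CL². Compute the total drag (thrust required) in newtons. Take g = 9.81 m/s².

Weight W = mg = 414 × 9.81 = 4061.3 N; in level flight L = W.
q = ½ρv² = ½ × 0.93 × 22² = 225.1 Pa.
CL = 2W/(ρv²S) = 2×4061.3/(0.93×22²×13.4) = 1.347.
CD = 0.0159 + 0.0238 × 1.347² = 0.05906.
D = q·S·CD = 225.1 × 13.4 × 0.05906 = 178.1 N

D = 178 N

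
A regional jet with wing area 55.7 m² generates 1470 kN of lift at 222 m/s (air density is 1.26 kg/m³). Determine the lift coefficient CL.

From L = ½ρv²S·CL, rearranging gives CL = 2L/(ρv²S).
CL = 2 × 1.47×10^6 / (1.26 × 222² × 55.7) = 0.85

CL = 0.85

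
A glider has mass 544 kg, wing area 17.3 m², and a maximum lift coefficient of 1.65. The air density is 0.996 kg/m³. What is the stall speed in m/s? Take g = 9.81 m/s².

V_stall = 19.4 m/s

Weight W = mg = 544 × 9.81 = 5337 N.
From L = ½ρV²S·CL,max = W: V_stall = √(2W/(ρSCL,max)) = √(2·5337/(0.996·17.3·1.65))
V_stall = √375.4 = 19.4 m/s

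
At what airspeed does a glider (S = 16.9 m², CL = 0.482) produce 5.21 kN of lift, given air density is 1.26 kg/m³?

v = 31.9 m/s

L = ½ρv²S·CL ⇒ v = √(2L/(ρ·S·CL))
v = √(2 × 5210 / (1.26 × 16.9 × 0.482)) = √1015 = 31.9 m/s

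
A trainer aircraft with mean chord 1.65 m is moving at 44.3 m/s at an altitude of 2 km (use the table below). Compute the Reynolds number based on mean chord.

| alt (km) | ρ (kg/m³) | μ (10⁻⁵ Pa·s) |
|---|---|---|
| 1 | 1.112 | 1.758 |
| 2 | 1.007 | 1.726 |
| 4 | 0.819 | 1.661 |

Re = 4.26×10^6

At 2 km, from the table: ρ = 1.007 kg/m³, μ = 1.726×10⁻⁵ Pa·s.
Re = ρ·v·c/μ = 1.007 × 44.3 × 1.65 / (1.726×10⁻⁵) = 4.26×10^6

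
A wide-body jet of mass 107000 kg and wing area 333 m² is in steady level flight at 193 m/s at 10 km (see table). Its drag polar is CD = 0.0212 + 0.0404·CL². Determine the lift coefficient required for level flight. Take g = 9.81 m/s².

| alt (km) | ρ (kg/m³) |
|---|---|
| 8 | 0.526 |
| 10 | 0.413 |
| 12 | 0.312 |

CL = 0.41

At 10 km, from the table: ρ = 0.413 kg/m³.
Level flight ⇒ L = W = m·g = 107000 × 9.81 = 1.0497×10^6 N.
Dynamic pressure q = 0.5 × 0.413 × 193² = 7692 Pa.
CL = 2W/(ρv²S) = 2×1.0497×10^6/(0.413×193²×333) = 0.4098.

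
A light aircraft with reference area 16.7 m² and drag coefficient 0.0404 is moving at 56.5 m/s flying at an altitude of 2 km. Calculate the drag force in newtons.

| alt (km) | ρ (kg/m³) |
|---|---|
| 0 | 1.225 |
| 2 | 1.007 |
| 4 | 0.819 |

At 2 km, from the table: ρ = 1.007 kg/m³.
Dynamic pressure q = ½ρv² = ½ × 1.007 × 56.5² = 1607 Pa.
D = q·S·CD = 1607 × 16.7 × 0.0404 = 1080 N

D = 1080 N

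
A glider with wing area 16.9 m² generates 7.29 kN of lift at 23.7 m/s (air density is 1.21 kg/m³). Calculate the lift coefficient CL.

CL = 1.27

From L = ½ρv²S·CL, rearranging gives CL = 2L/(ρv²S).
CL = 2 × 7290 / (1.21 × 23.7² × 16.9) = 1.27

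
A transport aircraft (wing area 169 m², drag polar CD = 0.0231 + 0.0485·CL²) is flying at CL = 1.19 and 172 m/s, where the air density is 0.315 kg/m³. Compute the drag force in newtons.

CD = 0.0231 + 0.0485 × 1.19² = 0.09178
D = ½ρv²S·CD = ½ × 0.315 × 172² × 169 × 0.09178 = 72300 N

D = 72300 N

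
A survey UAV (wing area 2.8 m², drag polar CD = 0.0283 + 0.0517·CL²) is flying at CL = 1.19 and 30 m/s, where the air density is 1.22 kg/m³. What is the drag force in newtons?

D = 156 N

CD = 0.0283 + 0.0517 × 1.19² = 0.1015
D = ½ρv²S·CD = ½ × 1.22 × 30² × 2.8 × 0.1015 = 156 N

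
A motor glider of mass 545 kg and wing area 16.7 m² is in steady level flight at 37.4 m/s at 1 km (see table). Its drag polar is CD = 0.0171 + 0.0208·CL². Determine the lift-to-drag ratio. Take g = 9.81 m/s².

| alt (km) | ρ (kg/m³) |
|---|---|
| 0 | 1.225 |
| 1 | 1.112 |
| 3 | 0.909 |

L/D = 20

At 1 km, from the table: ρ = 1.112 kg/m³.
In steady level flight, lift balances weight: W = mg = 545 × 9.81 = 5346.4 N.
Dynamic pressure q = 0.5 × 1.112 × 37.4² = 777.7 Pa.
CL = 2W/(ρv²S) = 2×5346.4/(1.112×37.4²×16.7) = 0.4117.
CD = 0.0171 + 0.0208 × 0.4117² = 0.02062.
L/D = CL/CD = 0.4117 / 0.02062 = 20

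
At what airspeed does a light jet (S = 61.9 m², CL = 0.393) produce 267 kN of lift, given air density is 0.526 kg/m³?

v = 204 m/s

L = ½ρv²S·CL ⇒ v = √(2L/(ρ·S·CL))
v = √(2 × 2.67×10^5 / (0.526 × 61.9 × 0.393)) = √41730 = 204 m/s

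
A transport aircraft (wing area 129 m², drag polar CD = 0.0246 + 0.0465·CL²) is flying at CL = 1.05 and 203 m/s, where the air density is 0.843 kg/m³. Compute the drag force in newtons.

CD = 0.0246 + 0.0465 × 1.05² = 0.07587
D = ½ρv²S·CD = ½ × 0.843 × 203² × 129 × 0.07587 = 1.7×10^5 N

D = 1.7×10^5 N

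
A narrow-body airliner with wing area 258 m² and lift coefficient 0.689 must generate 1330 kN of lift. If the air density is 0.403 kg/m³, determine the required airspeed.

L = ½ρv²S·CL ⇒ v = √(2L/(ρ·S·CL))
v = √(2 × 1.33×10^6 / (0.403 × 258 × 0.689)) = √37130 = 193 m/s

v = 193 m/s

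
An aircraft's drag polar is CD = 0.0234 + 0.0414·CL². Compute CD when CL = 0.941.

CD = 0.0234 + 0.0414 × 0.941² = 0.0234 + 0.03666 = 0.0601

CD = 0.0601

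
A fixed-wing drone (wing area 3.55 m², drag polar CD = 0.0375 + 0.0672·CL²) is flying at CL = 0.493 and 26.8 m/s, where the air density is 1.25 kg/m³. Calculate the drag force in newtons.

D = 85.8 N

CD = 0.0375 + 0.0672 × 0.493² = 0.05383
D = ½ρv²S·CD = ½ × 1.25 × 26.8² × 3.55 × 0.05383 = 85.8 N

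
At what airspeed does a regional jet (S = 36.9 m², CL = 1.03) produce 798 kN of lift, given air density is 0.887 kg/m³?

v = 218 m/s

L = ½ρv²S·CL ⇒ v = √(2L/(ρ·S·CL))
v = √(2 × 7.98×10^5 / (0.887 × 36.9 × 1.03)) = √47340 = 218 m/s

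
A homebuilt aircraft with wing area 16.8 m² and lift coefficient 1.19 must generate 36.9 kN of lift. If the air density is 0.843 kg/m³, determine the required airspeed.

L = ½ρv²S·CL ⇒ v = √(2L/(ρ·S·CL))
v = √(2 × 36900 / (0.843 × 16.8 × 1.19)) = √4379 = 66.2 m/s

v = 66.2 m/s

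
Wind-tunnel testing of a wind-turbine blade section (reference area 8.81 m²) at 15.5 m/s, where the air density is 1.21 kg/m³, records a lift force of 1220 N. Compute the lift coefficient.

CL = 0.953

From L = ½ρv²S·CL, rearranging gives CL = 2L/(ρv²S).
CL = 2 × 1220 / (1.21 × 15.5² × 8.81) = 0.953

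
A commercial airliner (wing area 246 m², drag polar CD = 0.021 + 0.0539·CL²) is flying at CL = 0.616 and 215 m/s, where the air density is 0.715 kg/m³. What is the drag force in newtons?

D = 1.69×10^5 N

CD = 0.021 + 0.0539 × 0.616² = 0.04145
D = ½ρv²S·CD = ½ × 0.715 × 215² × 246 × 0.04145 = 1.69×10^5 N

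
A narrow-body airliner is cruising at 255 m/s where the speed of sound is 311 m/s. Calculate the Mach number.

M = 0.82

M = v/a = 255 / 311 = 0.82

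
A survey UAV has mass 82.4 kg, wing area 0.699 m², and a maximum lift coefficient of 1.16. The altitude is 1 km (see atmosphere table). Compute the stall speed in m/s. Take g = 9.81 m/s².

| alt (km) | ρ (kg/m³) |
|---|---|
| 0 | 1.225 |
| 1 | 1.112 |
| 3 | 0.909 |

At 1 km, from the table: ρ = 1.112 kg/m³.
Stall occurs when L = W at CL,max. W = mg = 82.4 × 9.81 = 808.3 N.
V_stall = √(2W/(ρ·S·CL,max)) = √(2 × 808.3 / (1.112 × 0.699 × 1.16))
V_stall = √1793 = 42.3 m/s

V_stall = 42.3 m/s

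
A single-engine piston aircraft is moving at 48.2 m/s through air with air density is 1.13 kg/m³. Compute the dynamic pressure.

q = 1310 Pa

q = ½ρv² = ½ × 1.13 × 48.2² = 1310 Pa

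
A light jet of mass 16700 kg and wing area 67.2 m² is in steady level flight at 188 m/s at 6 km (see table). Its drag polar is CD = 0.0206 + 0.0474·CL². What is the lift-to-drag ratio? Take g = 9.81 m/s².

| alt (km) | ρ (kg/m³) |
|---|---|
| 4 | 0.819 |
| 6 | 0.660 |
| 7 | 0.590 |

At 6 km, from the table: ρ = 0.660 kg/m³.
Weight W = mg = 16700 × 9.81 = 1.6383×10^5 N; in level flight L = W.
q = ½ρv² = ½ × 0.66 × 188² = 11660 Pa.
CL = 2W/(ρv²S) = 2×1.6383×10^5/(0.66×188²×67.2) = 0.209.
CD = 0.0206 + 0.0474 × 0.209² = 0.02267.
L/D = CL/CD = 0.209 / 0.02267 = 9.22

L/D = 9.22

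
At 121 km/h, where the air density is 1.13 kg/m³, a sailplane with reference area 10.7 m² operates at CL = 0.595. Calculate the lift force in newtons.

Convert speed: v = 121 km/h ÷ 3.6 = 33.61 m/s.
L = ½ρv²S·CL = ½ × 1.13 × 33.61² × 10.7 × 0.595 = 4060 N

L = 4060 N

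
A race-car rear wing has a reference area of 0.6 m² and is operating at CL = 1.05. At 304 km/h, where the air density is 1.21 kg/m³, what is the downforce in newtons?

L = 2720 N

Convert speed: v = 304 km/h ÷ 3.6 = 84.44 m/s.
Dynamic pressure q = ½ρv² = ½ × 1.21 × 84.44² = 4314 Pa.
L = q·S·CL = 4314 × 0.6 × 1.05 = 2720 N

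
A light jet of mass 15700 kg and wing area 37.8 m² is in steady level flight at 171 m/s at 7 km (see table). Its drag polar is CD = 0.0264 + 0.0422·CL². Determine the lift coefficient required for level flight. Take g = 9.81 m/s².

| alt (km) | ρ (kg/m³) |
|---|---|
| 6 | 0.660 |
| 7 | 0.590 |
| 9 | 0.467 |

CL = 0.472

At 7 km, from the table: ρ = 0.590 kg/m³.
In steady level flight, lift balances weight: W = mg = 15700 × 9.81 = 1.5402×10^5 N.
Dynamic pressure q = 0.5 × 0.59 × 171² = 8626 Pa.
CL = 2W/(ρv²S) = 2×1.5402×10^5/(0.59×171²×37.8) = 0.4723.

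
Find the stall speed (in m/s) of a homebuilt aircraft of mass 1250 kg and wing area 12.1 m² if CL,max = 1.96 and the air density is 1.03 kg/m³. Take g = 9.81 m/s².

Weight W = mg = 1250 × 9.81 = 12260 N.
V_stall = √(2W/(ρ·S·CL,max)) = √(2 × 12260 / (1.03 × 12.1 × 1.96))
V_stall = √1004 = 31.7 m/s

V_stall = 31.7 m/s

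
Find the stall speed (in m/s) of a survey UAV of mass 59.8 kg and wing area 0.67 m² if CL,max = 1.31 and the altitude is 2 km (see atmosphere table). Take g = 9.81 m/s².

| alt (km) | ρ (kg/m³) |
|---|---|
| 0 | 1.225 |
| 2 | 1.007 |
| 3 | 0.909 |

At 2 km, from the table: ρ = 1.007 kg/m³.
At stall, lift equals weight: L = W = m·g = 59.8 × 9.81 = 586.6 N.
V_stall = √(2W/(ρ·S·CL,max)) = √(2 × 586.6 / (1.007 × 0.67 × 1.31))
V_stall = √1327 = 36.4 m/s

V_stall = 36.4 m/s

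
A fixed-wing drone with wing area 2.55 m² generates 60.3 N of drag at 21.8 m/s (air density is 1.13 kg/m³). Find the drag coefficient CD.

From D = ½ρv²S·CD, rearranging gives CD = 2D/(ρv²S).
CD = 2 × 60.3 / (1.13 × 21.8² × 2.55) = 0.0881

CD = 0.0881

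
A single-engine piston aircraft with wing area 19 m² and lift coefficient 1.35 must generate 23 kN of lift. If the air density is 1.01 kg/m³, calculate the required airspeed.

L = ½ρv²S·CL ⇒ v = √(2L/(ρ·S·CL))
v = √(2 × 23000 / (1.01 × 19 × 1.35)) = √1776 = 42.1 m/s

v = 42.1 m/s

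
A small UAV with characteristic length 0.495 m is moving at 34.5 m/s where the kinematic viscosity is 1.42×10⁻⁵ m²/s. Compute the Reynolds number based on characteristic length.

Re = 1.2×10^6

Re = v·c/ν = 34.5 × 0.495 / (1.42×10⁻⁵) = 1.2×10^6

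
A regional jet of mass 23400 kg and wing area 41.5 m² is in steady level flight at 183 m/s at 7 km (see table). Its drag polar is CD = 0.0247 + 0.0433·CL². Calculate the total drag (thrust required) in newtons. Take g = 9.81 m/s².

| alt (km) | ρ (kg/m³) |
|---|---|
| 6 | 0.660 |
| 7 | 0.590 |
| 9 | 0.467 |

At 7 km, from the table: ρ = 0.590 kg/m³.
Level flight ⇒ L = W = m·g = 23400 × 9.81 = 2.2955×10^5 N.
q = ½ρv² = ½ × 0.59 × 183² = 9879 Pa.
Required CL = L/(qS) = 2.2955×10^5/(9879·41.5) = 0.5599.
CD = 0.0247 + 0.0433 × 0.5599² = 0.03827.
D = q·S·CD = 9879 × 41.5 × 0.03827 = 15690 N

D = 15700 N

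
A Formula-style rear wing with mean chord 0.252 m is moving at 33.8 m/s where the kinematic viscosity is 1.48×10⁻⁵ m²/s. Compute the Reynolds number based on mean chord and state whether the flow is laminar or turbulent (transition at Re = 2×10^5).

Re = v·c/ν = 33.8 × 0.252 / (1.48×10⁻⁵) = 5.76×10^5
Since 5.76×10^5 > 2×10^5, the flow is turbulent.

Re = 5.76×10^5 (turbulent)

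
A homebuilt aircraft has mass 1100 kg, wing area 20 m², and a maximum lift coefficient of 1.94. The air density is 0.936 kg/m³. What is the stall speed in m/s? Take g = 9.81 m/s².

V_stall = 24.4 m/s

Weight W = mg = 1100 × 9.81 = 10790 N.
From L = ½ρV²S·CL,max = W: V_stall = √(2W/(ρSCL,max)) = √(2·10790/(0.936·20·1.94))
V_stall = √594.3 = 24.4 m/s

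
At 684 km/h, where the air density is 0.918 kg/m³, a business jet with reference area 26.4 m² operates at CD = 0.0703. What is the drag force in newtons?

D = 30800 N

Convert speed: v = 684 km/h ÷ 3.6 = 190 m/s.
Dynamic pressure q = ½ρv² = ½ × 0.918 × 190² = 16570 Pa.
D = q·S·CD = 16570 × 26.4 × 0.0703 = 30800 N ≈ 30.8 kN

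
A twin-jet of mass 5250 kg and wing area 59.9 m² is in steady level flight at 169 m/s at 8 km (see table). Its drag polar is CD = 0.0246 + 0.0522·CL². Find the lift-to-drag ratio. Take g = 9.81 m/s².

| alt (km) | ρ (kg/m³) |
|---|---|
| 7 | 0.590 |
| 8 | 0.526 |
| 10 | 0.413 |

At 8 km, from the table: ρ = 0.526 kg/m³.
Level flight ⇒ L = W = m·g = 5250 × 9.81 = 51502 N.
Dynamic pressure q = 0.5 × 0.526 × 169² = 7512 Pa.
Required CL = L/(qS) = 51502/(7512·59.9) = 0.1145.
CD = 0.0246 + 0.0522 × 0.1145² = 0.02528.
L/D = CL/CD = 0.1145 / 0.02528 = 4.53

L/D = 4.53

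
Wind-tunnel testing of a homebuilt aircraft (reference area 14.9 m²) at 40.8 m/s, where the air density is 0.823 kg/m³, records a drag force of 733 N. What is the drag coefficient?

From D = ½ρv²S·CD, rearranging gives CD = 2D/(ρv²S).
CD = 2 × 733 / (0.823 × 40.8² × 14.9) = 0.0718

CD = 0.0718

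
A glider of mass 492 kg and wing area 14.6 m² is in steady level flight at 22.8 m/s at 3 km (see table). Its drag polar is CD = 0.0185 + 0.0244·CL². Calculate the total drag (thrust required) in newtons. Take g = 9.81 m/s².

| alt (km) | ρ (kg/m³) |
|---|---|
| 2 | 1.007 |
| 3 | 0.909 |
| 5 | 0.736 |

At 3 km, from the table: ρ = 0.909 kg/m³.
Level flight ⇒ L = W = m·g = 492 × 9.81 = 4826.5 N.
Dynamic pressure q = 0.5 × 0.909 × 22.8² = 236.3 Pa.
CL = 2W/(ρv²S) = 2×4826.5/(0.909×22.8²×14.6) = 1.399.
CD = 0.0185 + 0.0244 × 1.399² = 0.06627.
D = q·S·CD = 236.3 × 14.6 × 0.06627 = 228.6 N

D = 229 N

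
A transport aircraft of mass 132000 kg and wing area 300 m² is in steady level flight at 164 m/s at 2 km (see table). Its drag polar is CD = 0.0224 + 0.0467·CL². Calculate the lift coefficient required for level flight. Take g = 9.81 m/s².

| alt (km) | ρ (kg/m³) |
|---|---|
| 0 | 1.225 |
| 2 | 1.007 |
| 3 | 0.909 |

CL = 0.319

At 2 km, from the table: ρ = 1.007 kg/m³.
Level flight ⇒ L = W = m·g = 132000 × 9.81 = 1.2949×10^6 N.
q = ½ρv² = ½ × 1.007 × 164² = 13540 Pa.
CL = W/(q·S) = 1.2949×10^6 / (13540 × 300) = 0.3187.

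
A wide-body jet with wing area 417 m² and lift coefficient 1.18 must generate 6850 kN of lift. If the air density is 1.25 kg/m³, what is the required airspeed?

L = ½ρv²S·CL ⇒ v = √(2L/(ρ·S·CL))
v = √(2 × 6.85×10^6 / (1.25 × 417 × 1.18)) = √22270 = 149 m/s

v = 149 m/s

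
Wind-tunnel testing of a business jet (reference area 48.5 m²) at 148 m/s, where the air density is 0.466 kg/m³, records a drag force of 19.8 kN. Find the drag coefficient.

From D = ½ρv²S·CD, rearranging gives CD = 2D/(ρv²S).
CD = 2 × 19800 / (0.466 × 148² × 48.5) = 0.08

CD = 0.08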